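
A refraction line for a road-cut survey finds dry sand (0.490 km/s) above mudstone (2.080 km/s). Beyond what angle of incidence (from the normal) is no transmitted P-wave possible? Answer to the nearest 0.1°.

13.6°

At critical incidence the refracted ray runs along the interface (θ₂ = 90°), so sin θ_c = V₁/V₂.
θ_c = arcsin(0.490/2.080) = arcsin 0.2356 = 13.63°.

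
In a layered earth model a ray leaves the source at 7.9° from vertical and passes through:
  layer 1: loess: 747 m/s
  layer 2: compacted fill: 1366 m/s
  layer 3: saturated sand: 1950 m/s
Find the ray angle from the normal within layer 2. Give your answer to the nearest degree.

Ray parameter p = sin 7.9° / 747 = 1.8400e-04 s/m.
sin θ_2 = p·V_2 = 1.8400e-04 × 1366 = 0.2513.
θ_2 = arcsin 0.2513 = 14.56°.

15°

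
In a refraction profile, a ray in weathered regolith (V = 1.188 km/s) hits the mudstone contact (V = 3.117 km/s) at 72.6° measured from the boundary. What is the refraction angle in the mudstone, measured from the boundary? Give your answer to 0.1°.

Angle from the normal: 90° − 72.6° = 17.4°.
sin θ₁/V₁ = sin θ₂/V₂ ⇒ sin θ₂ = 3.117·sin 17.4°/1.188 = 3.117·0.2990/1.188 = 0.7846.
θ₂ = arcsin 0.7846 = 51.68° from the normal.
From the interface: 90° − 51.68° = 38.32°.

38.3°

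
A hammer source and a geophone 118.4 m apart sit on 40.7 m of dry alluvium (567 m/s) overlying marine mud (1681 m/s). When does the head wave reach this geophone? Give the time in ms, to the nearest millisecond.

t = x/V₂ + 2h·√(V₂²−V₁²)/(V₁V₂).
√(V₂²−V₁²) = √(1681²−567²) = 1582.5 m/s; delay term = 2·40.7·1582.5/(567·1681) = 0.13515 s.
t = 118.4/1681 + 0.13515 = 0.20558 s.

206 ms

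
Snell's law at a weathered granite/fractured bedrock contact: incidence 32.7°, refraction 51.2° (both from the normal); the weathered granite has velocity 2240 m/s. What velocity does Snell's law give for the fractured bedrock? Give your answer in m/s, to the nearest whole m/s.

Snell's law: sin 32.7°/V₁ = sin 51.2°/V₂.
V₂ = V₁·sin 51.2°/sin 32.7° = 2240 × 1.4426 = 3231.37 m/s.

3231 m/s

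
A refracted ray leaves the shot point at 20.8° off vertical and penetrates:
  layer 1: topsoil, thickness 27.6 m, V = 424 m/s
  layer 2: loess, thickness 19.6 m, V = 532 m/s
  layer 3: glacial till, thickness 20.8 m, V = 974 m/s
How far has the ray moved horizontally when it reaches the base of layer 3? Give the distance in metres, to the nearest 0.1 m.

49.6 m

Ray parameter p = sin 20.8° / 424 m/s = 8.3752e-04 s/m.
Layer 1: θ = 20.80°; offset = 27.6·tan 20.80° = 10.484 m.
Layer 2: sin θ = p·532 = 0.4456 → θ = 26.46°; offset = 19.6·tan 26.46° = 9.755 m.
Layer 3: sin θ = p·974 = 0.8157 → θ = 54.66°; offset = 20.8·tan 54.66° = 29.334 m.
Summing the layer offsets gives 49.573 m.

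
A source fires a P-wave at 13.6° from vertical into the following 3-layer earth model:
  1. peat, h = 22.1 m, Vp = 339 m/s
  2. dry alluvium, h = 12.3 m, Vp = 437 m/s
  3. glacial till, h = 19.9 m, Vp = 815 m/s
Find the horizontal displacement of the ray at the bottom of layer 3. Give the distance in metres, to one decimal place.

22.9 m

Apply Snell's law at each interface; in layer i the horizontal offset is hᵢ·tan θᵢ.
Layer 1: θ = 13.60°; offset = 22.1·tan 13.60° = 5.347 m.
Layer 2: sin θ = 437·sin 13.6°/339 = 0.3031, θ = 17.64°; offset = 12.3·tan 17.64° = 3.912 m.
Layer 3: sin θ = 815·sin 13.6°/339 = 0.5653, θ = 34.42°; offset = 19.9·tan 34.42° = 13.638 m.
Total horizontal offset = 22.897 m.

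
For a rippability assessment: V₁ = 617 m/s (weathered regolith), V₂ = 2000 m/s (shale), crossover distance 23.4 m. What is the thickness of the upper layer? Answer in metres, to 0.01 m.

8.51 m

x_cross = 2h·√((V₂+V₁)/(V₂−V₁)) → h = x_cross / (2·√((V₂+V₁)/(V₂−V₁))).
√((V₂+V₁)/(V₂−V₁)) = √((2000+617)/(2000−617)) = 1.3756.
h = 23.4 / (2·1.3756) = 8.51 m.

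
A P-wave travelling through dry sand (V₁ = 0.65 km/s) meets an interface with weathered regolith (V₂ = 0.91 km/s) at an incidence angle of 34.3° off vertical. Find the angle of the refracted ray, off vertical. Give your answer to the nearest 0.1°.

52.1°

Snell's law: sin θ₂ = (V₂/V₁)·sin θ₁ = (0.91/0.65)·sin 34.3° = 0.7889.
θ₂ = sin⁻¹(0.7889) = 52.09° (from vertical).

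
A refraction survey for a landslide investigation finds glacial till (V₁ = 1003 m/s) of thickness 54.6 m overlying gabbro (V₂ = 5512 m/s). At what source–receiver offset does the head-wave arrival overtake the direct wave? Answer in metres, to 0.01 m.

x_cross = 2h·√((V₂+V₁)/(V₂−V₁)).
(V₂+V₁)/(V₂−V₁) = (5512+1003)/(5512−1003) = 1.4449; √ = 1.2020.
x_cross = 2·54.6·1.2020 = 131.26 m.

131.26 m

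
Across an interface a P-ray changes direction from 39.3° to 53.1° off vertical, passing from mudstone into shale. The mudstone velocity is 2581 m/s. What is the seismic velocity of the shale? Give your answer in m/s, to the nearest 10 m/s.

3260 m/s

Snell's law: sin 39.3°/V₁ = sin 53.1°/V₂.
V₂ = V₁·sin 53.1°/sin 39.3° = 2581 × 1.2626 = 3258.68 m/s.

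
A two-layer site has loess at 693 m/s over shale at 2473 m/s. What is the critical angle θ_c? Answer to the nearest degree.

16°

Critical incidence: sin θ_c = V₁/V₂ = 693/2473 = 0.2802.
θ_c = arcsin 0.2802 = 16.27°.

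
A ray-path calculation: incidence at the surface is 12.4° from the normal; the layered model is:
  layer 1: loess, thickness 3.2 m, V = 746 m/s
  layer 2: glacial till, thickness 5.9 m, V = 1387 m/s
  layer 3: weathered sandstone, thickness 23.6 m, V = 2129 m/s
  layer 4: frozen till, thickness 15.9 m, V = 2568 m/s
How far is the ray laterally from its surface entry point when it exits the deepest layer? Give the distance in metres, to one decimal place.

39.0 m

p = sin θ₁/V₁ = sin 12.4°/746 = 2.8785e-04 s/m is conserved through the stack.
Layer 1: θ = 12.40°; offset = 3.2·tan 12.40° = 0.704 m.
Layer 2: sin θ = p·1387 = 0.3992 → θ = 23.53°; offset = 5.9·tan 23.53° = 2.569 m.
Layer 3: sin θ = p·2129 = 0.6128 → θ = 37.79°; offset = 23.6·tan 37.79° = 18.302 m.
Layer 4: sin θ = p·2568 = 0.7392 → θ = 47.66°; offset = 15.9·tan 47.66° = 17.451 m.
Σ offsets = 39.026 m.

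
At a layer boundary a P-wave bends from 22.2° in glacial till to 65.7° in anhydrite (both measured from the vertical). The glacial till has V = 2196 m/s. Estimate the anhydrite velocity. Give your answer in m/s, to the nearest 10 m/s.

sin 22.2° = 0.3778; sin 65.7° = 0.9114.
V₂ = V₁·(sin θ₂/sin θ₁) = 2196·(0.9114/0.3778) = 5297.05 m/s.

5300 m/s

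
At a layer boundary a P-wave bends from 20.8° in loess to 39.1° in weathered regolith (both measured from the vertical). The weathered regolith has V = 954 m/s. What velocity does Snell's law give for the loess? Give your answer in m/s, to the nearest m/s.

sin 20.8° = 0.3551; sin 39.1° = 0.6307.
V₁ = V₂·(sin θ₁/sin θ₂) = 954·(0.3551/0.6307) = 537.16 m/s.

537 m/s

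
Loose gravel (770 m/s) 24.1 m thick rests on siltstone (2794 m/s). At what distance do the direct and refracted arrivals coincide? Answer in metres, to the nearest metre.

θ_c = arcsin(770/2794) = 16.00°, so cos θ_c = 0.9613 and tᵢ = 2h cos θ_c/V₁ = 0.0602 s.
At crossover x/V₁ = x/V₂ + tᵢ ⇒ x = tᵢ/(1/V₁ − 1/V₂) = 0.06017/(1.2987e-03 − 3.5791e-04) = 63.96 m.

64 m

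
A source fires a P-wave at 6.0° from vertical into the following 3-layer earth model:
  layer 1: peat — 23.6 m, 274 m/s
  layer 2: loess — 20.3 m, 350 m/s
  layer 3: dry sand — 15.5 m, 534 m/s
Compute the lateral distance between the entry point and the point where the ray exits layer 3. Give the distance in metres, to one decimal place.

8.4 m

Apply Snell's law at each interface; in layer i the horizontal offset is hᵢ·tan θᵢ.
Layer 1: θ = 6.00°; offset = 23.6·tan 6.00° = 2.480 m.
Layer 2: sin θ = 350·sin 6.0°/274 = 0.1335, θ = 7.67°; offset = 20.3·tan 7.67° = 2.735 m.
Layer 3: sin θ = 534·sin 6.0°/274 = 0.2037, θ = 11.75°; offset = 15.5·tan 11.75° = 3.225 m.
Total horizontal offset = 8.441 m.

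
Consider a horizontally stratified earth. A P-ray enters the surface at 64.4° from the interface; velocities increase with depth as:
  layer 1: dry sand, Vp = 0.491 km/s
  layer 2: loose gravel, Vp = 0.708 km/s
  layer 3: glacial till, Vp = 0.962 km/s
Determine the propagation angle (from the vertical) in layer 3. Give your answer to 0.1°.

57.8°

From the normal: θ₁ = 90° − 64.4° = 25.6°.
Snell's law across each interface conserves sin θ / V, so sin θ_3 = V_3·sin θ₁/V₁.
sin θ_3 = 0.962 × sin 25.6° / 0.491 = 0.8466.
θ_3 = 57.84° from the vertical.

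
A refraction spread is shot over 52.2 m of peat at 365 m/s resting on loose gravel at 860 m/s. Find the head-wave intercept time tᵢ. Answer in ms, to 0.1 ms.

tᵢ = 2h·√(V₂²−V₁²)/(V₁V₂).
√(V₂²−V₁²) = √(860²−365²) = 778.7 m/s.
tᵢ = 2·52.2·778.7/(365·860) = 0.25899 s.

259.0 ms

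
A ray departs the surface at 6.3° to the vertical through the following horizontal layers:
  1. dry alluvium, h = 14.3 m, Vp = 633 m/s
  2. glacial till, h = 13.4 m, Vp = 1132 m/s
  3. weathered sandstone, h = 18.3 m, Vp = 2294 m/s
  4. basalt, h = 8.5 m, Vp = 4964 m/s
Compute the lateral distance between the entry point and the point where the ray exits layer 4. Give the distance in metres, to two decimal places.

Ray parameter p = sin 6.3° / 633 m/s = 1.7336e-04 s/m.
Layer 1: θ = 6.30°; offset = 14.3·tan 6.30° = 1.5787 m.
Layer 2: sin θ = p·1132 = 0.1962 → θ = 11.32°; offset = 13.4·tan 11.32° = 2.6817 m.
Layer 3: sin θ = p·2294 = 0.3977 → θ = 23.43°; offset = 18.3·tan 23.43° = 7.9317 m.
Layer 4: sin θ = p·4964 = 0.8605 → θ = 59.38°; offset = 8.5·tan 59.38° = 14.3596 m.
Σ offsets = 26.5518 m.

26.55 m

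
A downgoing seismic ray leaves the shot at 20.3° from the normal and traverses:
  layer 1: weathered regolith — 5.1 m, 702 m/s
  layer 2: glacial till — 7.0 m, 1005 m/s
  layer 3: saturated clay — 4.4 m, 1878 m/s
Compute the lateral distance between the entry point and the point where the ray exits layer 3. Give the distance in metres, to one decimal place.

16.9 m

Apply Snell's law at each interface; in layer i the horizontal offset is hᵢ·tan θᵢ.
Layer 1: θ = 20.30°; offset = 5.1·tan 20.30° = 1.887 m.
Layer 2: sin θ = 1005·sin 20.3°/702 = 0.4967, θ = 29.78°; offset = 7.0·tan 29.78° = 4.006 m.
Layer 3: sin θ = 1878·sin 20.3°/702 = 0.9281, θ = 68.14°; offset = 4.4·tan 68.14° = 10.970 m.
Total horizontal offset = 16.862 m.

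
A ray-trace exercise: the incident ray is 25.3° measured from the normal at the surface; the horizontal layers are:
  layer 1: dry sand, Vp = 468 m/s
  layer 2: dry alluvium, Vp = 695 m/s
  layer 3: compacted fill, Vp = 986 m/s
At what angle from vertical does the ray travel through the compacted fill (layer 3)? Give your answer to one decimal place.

Snell's law across each interface conserves sin θ / V, so sin θ_3 = V_3·sin θ₁/V₁.
sin θ_3 = 986 × sin 25.3° / 468 = 0.9004.
θ_3 = 64.21° from the vertical.

64.2°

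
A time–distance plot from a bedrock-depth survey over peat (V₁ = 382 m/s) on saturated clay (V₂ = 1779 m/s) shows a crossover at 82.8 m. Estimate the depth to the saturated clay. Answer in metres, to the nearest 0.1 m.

33.3 m

x_cross = 2h·√((V₂+V₁)/(V₂−V₁)) → h = x_cross / (2·√((V₂+V₁)/(V₂−V₁))).
√((V₂+V₁)/(V₂−V₁)) = √((1779+382)/(1779−382)) = 1.2437.
h = 82.8 / (2·1.2437) = 33.29 m.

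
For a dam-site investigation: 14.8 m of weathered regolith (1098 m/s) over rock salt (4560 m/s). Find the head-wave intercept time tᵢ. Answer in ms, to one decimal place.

θ_c = arcsin(V₁/V₂) = arcsin(1098/4560) = 13.93°; cos θ_c = 0.9706.
tᵢ = 2h·cos θ_c / V₁ = 2·14.8·0.9706 / 1098 = 0.02616 s.

26.2 ms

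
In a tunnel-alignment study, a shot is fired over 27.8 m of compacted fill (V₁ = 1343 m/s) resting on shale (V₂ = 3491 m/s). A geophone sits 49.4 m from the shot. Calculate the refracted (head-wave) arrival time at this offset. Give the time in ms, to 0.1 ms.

52.4 ms

θ_c = arcsin(V₁/V₂) = arcsin(1343/3491) = 22.63°, cos θ_c = 0.9230.
Intercept time tᵢ = 2h cos θ_c / V₁ = 2·27.8·0.9230/1343 = 0.03821 s.
t = x/V₂ + tᵢ = 49.4/3491 + 0.03821 = 0.05236 s.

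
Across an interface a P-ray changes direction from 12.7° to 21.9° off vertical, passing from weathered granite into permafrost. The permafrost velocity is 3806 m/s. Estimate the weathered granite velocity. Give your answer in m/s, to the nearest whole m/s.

2243 m/s

Snell's law: sin 12.7°/V₁ = sin 21.9°/V₂.
V₁ = V₂·sin 12.7°/sin 21.9° = 3806 × 0.5894 = 2243.33 m/s.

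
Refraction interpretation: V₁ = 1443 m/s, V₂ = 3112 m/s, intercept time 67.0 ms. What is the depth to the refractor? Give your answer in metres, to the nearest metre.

h = tᵢ·V₁·V₂ / (2·√(V₂²−V₁²)).
√(V₂²−V₁²) = √(3112² − 1443²) = 2757.2 m/s.
h = 0.067 s × 1443 × 3112 / (2 × 2757.2) = 54.56 m.

55 m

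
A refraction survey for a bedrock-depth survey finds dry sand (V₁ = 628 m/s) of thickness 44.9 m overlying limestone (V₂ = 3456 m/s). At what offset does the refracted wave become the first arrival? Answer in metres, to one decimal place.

107.9 m

x_cross = 2h·√((V₂+V₁)/(V₂−V₁)).
(V₂+V₁)/(V₂−V₁) = (3456+628)/(3456−628) = 1.4441; √ = 1.2017.
x_cross = 2·44.9·1.2017 = 107.91 m.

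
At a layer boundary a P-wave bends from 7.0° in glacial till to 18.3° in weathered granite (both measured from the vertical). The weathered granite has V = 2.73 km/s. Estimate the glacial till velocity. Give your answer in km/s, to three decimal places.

sin 7.0° = 0.1219; sin 18.3° = 0.3140.
V₁ = V₂·(sin θ₁/sin θ₂) = 2.73·(0.1219/0.3140) = 1.060 km/s.

1.060 km/s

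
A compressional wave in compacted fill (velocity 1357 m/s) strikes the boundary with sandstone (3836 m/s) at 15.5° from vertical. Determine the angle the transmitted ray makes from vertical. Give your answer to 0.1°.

49.1°

sin θ₁/V₁ = sin θ₂/V₂ ⇒ sin θ₂ = 3836·sin 15.5°/1357 = 3836·0.2672/1357 = 0.7554.
θ₂ = arcsin 0.7554 = 49.06° from the normal.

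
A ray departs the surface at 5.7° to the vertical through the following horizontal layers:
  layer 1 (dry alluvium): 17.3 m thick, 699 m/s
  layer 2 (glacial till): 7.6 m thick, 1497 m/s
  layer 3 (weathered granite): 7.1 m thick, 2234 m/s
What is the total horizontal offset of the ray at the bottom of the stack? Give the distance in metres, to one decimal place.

Ray parameter p = sin 5.7° / 699 m/s = 1.4209e-04 s/m.
Layer 1: θ = 5.70°; offset = 17.3·tan 5.70° = 1.727 m.
Layer 2: sin θ = p·1497 = 0.2127 → θ = 12.28°; offset = 7.6·tan 12.28° = 1.654 m.
Layer 3: sin θ = p·2234 = 0.3174 → θ = 18.51°; offset = 7.1·tan 18.51° = 2.377 m.
Summing the layer offsets gives 5.758 m.

5.8 m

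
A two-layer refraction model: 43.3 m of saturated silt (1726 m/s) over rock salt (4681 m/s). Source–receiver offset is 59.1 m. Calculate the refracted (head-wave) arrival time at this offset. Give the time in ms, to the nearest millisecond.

t = x/V₂ + 2h·√(V₂²−V₁²)/(V₁V₂).
√(V₂²−V₁²) = √(4681²−1726²) = 4351.2 m/s; delay term = 2·43.3·4351.2/(1726·4681) = 0.04664 s.
t = 59.1/4681 + 0.04664 = 0.05926 s.

59 ms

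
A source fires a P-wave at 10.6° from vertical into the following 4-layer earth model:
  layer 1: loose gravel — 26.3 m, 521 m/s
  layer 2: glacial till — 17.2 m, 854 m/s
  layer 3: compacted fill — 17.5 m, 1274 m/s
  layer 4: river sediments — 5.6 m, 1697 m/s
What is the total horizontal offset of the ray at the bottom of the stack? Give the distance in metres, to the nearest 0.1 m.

p = sin θ₁/V₁ = sin 10.6°/521 = 3.5307e-04 s/m is conserved through the stack.
Layer 1: θ = 10.60°; offset = 26.3·tan 10.60° = 4.922 m.
Layer 2: sin θ = p·854 = 0.3015 → θ = 17.55°; offset = 17.2·tan 17.55° = 5.439 m.
Layer 3: sin θ = p·1274 = 0.4498 → θ = 26.73°; offset = 17.5·tan 26.73° = 8.814 m.
Layer 4: sin θ = p·1697 = 0.5992 → θ = 36.81°; offset = 5.6·tan 36.81° = 4.191 m.
Summing the layer offsets gives 23.366 m.

23.4 m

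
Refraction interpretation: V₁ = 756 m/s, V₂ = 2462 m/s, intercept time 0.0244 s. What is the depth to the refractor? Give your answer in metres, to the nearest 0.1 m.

θ_c = arcsin(756/2462) = 17.88°; cos θ_c = 0.9517.
tᵢ = 2h cos θ_c/V₁ ⇒ h = tᵢ·V₁/(2 cos θ_c) = 0.0244·756/(2·0.9517) = 9.69 m.

9.7 m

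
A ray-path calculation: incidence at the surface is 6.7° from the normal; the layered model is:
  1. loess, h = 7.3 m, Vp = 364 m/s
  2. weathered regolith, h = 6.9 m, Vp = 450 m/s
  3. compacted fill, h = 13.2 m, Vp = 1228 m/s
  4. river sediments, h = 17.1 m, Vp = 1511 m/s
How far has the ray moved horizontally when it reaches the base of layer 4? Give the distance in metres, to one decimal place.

17.0 m

Ray parameter p = sin 6.7° / 364 m/s = 3.2052e-04 s/m.
Layer 1: θ = 6.70°; offset = 7.3·tan 6.70° = 0.858 m.
Layer 2: sin θ = p·450 = 0.1442 → θ = 8.29°; offset = 6.9·tan 8.29° = 1.006 m.
Layer 3: sin θ = p·1228 = 0.3936 → θ = 23.18°; offset = 13.2·tan 23.18° = 5.652 m.
Layer 4: sin θ = p·1511 = 0.4843 → θ = 28.97°; offset = 17.1·tan 28.97° = 9.466 m.
Total horizontal offset = 16.981 m.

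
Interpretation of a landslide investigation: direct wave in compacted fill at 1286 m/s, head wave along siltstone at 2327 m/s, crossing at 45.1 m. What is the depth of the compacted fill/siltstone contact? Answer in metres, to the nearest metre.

h = (x_cross/2)·√((V₂−V₁)/(V₂+V₁)).
(V₂−V₁)/(V₂+V₁) = (2327−1286)/(2327+1286) = 0.2881; √ = 0.5368.
h = (45.1/2)·0.5368 = 12.10 m.

12 m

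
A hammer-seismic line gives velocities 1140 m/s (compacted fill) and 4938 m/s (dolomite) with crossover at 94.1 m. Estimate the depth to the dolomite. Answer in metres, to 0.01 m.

h = (x_cross/2)·√((V₂−V₁)/(V₂+V₁)).
(V₂−V₁)/(V₂+V₁) = (4938−1140)/(4938+1140) = 0.6249; √ = 0.7905.
h = (94.1/2)·0.7905 = 37.19 m.

37.19 m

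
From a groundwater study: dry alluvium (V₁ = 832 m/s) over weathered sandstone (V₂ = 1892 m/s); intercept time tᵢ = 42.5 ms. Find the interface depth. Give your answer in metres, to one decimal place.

19.7 m

h = tᵢ·V₁·V₂ / (2·√(V₂²−V₁²)).
√(V₂²−V₁²) = √(1892² − 832²) = 1699.2 m/s.
h = 0.0425 s × 832 × 1892 / (2 × 1699.2) = 19.69 m.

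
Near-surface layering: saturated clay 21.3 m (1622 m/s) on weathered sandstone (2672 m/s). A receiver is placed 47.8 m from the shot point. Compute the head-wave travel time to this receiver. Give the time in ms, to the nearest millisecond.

θ_c = arcsin(V₁/V₂) = arcsin(1622/2672) = 37.38°, cos θ_c = 0.7947.
Intercept time tᵢ = 2h cos θ_c / V₁ = 2·21.3·0.7947/1622 = 0.02087 s.
t = x/V₂ + tᵢ = 47.8/2672 + 0.02087 = 0.03876 s.

39 ms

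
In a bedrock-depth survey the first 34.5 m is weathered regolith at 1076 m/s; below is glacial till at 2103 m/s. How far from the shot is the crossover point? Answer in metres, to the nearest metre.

121 m

θ_c = arcsin(1076/2103) = 30.77°, so cos θ_c = 0.8592 and tᵢ = 2h cos θ_c/V₁ = 0.0551 s.
At crossover x/V₁ = x/V₂ + tᵢ ⇒ x = tᵢ/(1/V₁ − 1/V₂) = 0.05510/(9.2937e-04 − 4.7551e-04) = 121.40 m.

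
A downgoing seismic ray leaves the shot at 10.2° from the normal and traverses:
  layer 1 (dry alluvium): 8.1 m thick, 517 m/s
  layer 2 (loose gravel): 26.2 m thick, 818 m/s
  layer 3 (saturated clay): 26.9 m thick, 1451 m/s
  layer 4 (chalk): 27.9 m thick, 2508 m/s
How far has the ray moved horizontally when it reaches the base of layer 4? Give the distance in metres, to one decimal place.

71.3 m

p = sin θ₁/V₁ = sin 10.2°/517 = 3.4252e-04 s/m is conserved through the stack.
Layer 1: θ = 10.20°; offset = 8.1·tan 10.20° = 1.457 m.
Layer 2: sin θ = p·818 = 0.2802 → θ = 16.27°; offset = 26.2·tan 16.27° = 7.647 m.
Layer 3: sin θ = p·1451 = 0.4970 → θ = 29.80°; offset = 26.9·tan 29.80° = 15.407 m.
Layer 4: sin θ = p·2508 = 0.8590 → θ = 59.21°; offset = 27.9·tan 59.21° = 46.821 m.
Σ offsets = 71.333 m.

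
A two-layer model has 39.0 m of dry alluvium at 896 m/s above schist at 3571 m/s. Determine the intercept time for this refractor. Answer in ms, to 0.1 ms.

θ_c = arcsin(V₁/V₂) = arcsin(896/3571) = 14.53°; cos θ_c = 0.9680.
tᵢ = 2h·cos θ_c / V₁ = 2·39.0·0.9680 / 896 = 0.08427 s.

84.3 ms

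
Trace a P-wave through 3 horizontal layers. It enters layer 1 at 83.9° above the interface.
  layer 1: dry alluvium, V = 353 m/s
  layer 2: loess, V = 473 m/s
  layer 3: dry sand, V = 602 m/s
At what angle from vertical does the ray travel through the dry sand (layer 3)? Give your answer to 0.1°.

From the normal: θ₁ = 90° − 83.9° = 6.1°.
Ray parameter p = sin 6.1° / 353 = 3.0103e-04 s/m.
sin θ_3 = p·V_3 = 3.0103e-04 × 602 = 0.1812.
θ_3 = arcsin 0.1812 = 10.44°.

10.4°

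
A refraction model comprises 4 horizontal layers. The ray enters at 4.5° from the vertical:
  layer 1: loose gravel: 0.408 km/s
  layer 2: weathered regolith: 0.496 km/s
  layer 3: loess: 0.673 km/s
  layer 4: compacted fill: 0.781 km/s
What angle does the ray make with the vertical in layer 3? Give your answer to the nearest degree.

Ray parameter p = sin 4.5° / 0.408 = 1.9230e-01 s/km.
sin θ_3 = p·V_3 = 1.9230e-01 × 0.673 = 0.1294.
θ_3 = 7.44° from the vertical.

7°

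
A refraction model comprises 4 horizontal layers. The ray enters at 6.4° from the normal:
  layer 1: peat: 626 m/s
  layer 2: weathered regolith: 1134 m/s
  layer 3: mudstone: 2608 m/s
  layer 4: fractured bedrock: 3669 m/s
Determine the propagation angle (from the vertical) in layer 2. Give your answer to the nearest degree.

12°

Ray parameter p = sin 6.4° / 626 = 1.7807e-04 s/m.
sin θ_2 = p·V_2 = 1.7807e-04 × 1134 = 0.2019.
θ_2 = 11.65° from the vertical.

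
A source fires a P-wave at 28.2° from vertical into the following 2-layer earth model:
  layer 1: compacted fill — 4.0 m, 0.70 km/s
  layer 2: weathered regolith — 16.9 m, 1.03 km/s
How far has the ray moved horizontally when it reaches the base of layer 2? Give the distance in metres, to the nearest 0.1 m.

p = sin θ₁/V₁ = sin 28.2°/0.70 = 6.7507e-01 s/km is conserved through the stack.
Layer 1: θ = 28.20°; offset = 4.0·tan 28.20° = 2.145 m.
Layer 2: sin θ = p·1.03 = 0.6953 → θ = 44.05°; offset = 16.9·tan 44.05° = 16.350 m.
Total horizontal offset = 18.495 m.

18.5 m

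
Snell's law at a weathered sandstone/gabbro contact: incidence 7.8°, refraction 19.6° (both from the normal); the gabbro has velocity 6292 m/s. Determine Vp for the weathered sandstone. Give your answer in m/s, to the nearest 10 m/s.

2550 m/s

sin 7.8° = 0.1357; sin 19.6° = 0.3355.
V₁ = V₂·(sin θ₁/sin θ₂) = 6292·(0.1357/0.3355) = 2545.59 m/s.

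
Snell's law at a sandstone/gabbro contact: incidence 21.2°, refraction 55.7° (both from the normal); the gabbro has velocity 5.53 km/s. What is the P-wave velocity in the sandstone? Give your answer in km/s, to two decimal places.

2.42 km/s

Snell's law: sin 21.2°/V₁ = sin 55.7°/V₂.
V₁ = V₂·sin 21.2°/sin 55.7° = 5.53 × 0.4378 = 2.42 km/s.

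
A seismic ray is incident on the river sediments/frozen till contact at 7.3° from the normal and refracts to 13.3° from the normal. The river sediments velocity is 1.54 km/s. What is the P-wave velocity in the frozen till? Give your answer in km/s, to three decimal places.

2.788 km/s

Snell's law: sin 7.3°/V₁ = sin 13.3°/V₂.
V₂ = V₁·sin 13.3°/sin 7.3° = 1.54 × 1.8105 = 2.788 km/s.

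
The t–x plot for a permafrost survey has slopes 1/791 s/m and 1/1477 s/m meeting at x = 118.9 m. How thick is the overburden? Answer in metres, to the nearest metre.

x_cross = 2h·√((V₂+V₁)/(V₂−V₁)) → h = x_cross / (2·√((V₂+V₁)/(V₂−V₁))).
√((V₂+V₁)/(V₂−V₁)) = √((1477+791)/(1477−791)) = 1.8183.
h = 118.9 / (2·1.8183) = 32.70 m.

33 m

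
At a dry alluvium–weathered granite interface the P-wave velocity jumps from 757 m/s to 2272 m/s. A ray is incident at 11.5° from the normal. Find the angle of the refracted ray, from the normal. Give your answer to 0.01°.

Snell's law: sin θ₂ = (V₂/V₁)·sin θ₁ = (2272/757)·sin 11.5° = 0.5984.
θ₂ = sin⁻¹(0.5984) = 36.75° (from vertical).

36.75°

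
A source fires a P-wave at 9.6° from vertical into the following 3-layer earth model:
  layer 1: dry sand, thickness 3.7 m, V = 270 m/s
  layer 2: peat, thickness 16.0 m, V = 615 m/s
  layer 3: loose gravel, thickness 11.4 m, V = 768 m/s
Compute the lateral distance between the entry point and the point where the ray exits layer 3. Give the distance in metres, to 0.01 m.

Ray parameter p = sin 9.6° / 270 m/s = 6.1766e-04 s/m.
Layer 1: θ = 9.60°; offset = 3.7·tan 9.60° = 0.6258 m.
Layer 2: sin θ = p·615 = 0.3799 → θ = 22.33°; offset = 16.0·tan 22.33° = 6.5703 m.
Layer 3: sin θ = p·768 = 0.4744 → θ = 28.32°; offset = 11.4·tan 28.32° = 6.1429 m.
Σ offsets = 13.3390 m.

13.34 m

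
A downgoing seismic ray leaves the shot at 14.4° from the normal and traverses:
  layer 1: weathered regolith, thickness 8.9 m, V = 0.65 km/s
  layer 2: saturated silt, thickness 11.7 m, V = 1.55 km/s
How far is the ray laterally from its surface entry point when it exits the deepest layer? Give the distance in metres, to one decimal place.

10.9 m

p = sin θ₁/V₁ = sin 14.4°/0.65 = 3.8260e-01 s/km is conserved through the stack.
Layer 1: θ = 14.40°; offset = 8.9·tan 14.40° = 2.285 m.
Layer 2: sin θ = p·1.55 = 0.5930 → θ = 36.37°; offset = 11.7·tan 36.37° = 8.617 m.
Σ offsets = 10.902 m.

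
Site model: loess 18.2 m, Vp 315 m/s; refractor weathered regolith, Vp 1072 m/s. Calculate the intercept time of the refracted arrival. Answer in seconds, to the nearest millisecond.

tᵢ = 2h·√(V₂²−V₁²)/(V₁V₂).
√(V₂²−V₁²) = √(1072²−315²) = 1024.7 m/s.
tᵢ = 2·18.2·1024.7/(315·1072) = 0.11045 s.

0.110 s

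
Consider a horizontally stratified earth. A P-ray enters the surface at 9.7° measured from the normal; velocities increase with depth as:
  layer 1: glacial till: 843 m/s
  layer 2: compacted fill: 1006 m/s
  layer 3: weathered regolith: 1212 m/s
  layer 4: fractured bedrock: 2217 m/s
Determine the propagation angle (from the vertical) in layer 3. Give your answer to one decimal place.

14.0°

Ray parameter p = sin 9.7° / 843 = 1.9987e-04 s/m.
sin θ_3 = p·V_3 = 1.9987e-04 × 1212 = 0.2422.
θ_3 = 14.02° from the vertical.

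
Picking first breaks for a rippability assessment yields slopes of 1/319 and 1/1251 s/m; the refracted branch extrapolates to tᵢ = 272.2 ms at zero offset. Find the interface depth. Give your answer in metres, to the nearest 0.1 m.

44.9 m

θ_c = arcsin(319/1251) = 14.77°; cos θ_c = 0.9669.
tᵢ = 2h cos θ_c/V₁ ⇒ h = tᵢ·V₁/(2 cos θ_c) = 0.2722·319/(2·0.9669) = 44.90 m.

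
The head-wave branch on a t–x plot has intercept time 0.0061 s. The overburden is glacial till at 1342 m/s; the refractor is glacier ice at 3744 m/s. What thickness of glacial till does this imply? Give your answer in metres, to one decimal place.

4.4 m

θ_c = arcsin(1342/3744) = 21.00°; cos θ_c = 0.9336.
tᵢ = 2h cos θ_c/V₁ ⇒ h = tᵢ·V₁/(2 cos θ_c) = 0.0061·1342/(2·0.9336) = 4.38 m.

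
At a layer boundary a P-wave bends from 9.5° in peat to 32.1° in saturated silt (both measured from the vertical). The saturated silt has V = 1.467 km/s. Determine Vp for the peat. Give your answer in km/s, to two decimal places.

0.46 km/s

sin 9.5° = 0.1650; sin 32.1° = 0.5314.
V₁ = V₂·(sin θ₁/sin θ₂) = 1.467·(0.1650/0.5314) = 0.46 km/s.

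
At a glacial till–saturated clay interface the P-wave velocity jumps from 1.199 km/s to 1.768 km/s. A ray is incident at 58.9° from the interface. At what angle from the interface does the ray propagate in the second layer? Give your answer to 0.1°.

40.4°

Angle from the normal: 90° − 58.9° = 31.1°.
Snell's law: sin θ₂ = (V₂/V₁)·sin θ₁ = (1.768/1.199)·sin 31.1° = 0.7617.
θ₂ = arcsin 0.7617 = 49.61° from the normal.
From the interface: 90° − 49.61° = 40.39°.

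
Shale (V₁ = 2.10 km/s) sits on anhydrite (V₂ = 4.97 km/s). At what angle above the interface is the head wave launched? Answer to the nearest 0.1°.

65.0°

At critical incidence the refracted ray runs along the interface (θ₂ = 90°), so sin θ_c = V₁/V₂.
θ_c = arcsin(2.10/4.97) = arcsin 0.4225 = 24.99°.
Measured from the interface: 90° − 24.99° = 65.01°.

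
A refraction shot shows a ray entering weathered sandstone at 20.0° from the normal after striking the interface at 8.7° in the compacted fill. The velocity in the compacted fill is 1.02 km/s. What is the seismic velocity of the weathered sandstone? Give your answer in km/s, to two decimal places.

Snell's law: sin 8.7°/V₁ = sin 20.0°/V₂.
V₂ = V₁·sin 20.0°/sin 8.7° = 1.02 × 2.2611 = 2.31 km/s.

2.31 km/s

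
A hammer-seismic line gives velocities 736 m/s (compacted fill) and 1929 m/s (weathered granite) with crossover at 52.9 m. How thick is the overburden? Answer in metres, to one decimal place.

17.7 m

h = (x_cross/2)·√((V₂−V₁)/(V₂+V₁)).
(V₂−V₁)/(V₂+V₁) = (1929−736)/(1929+736) = 0.4477; √ = 0.6691.
h = (52.9/2)·0.6691 = 17.70 m.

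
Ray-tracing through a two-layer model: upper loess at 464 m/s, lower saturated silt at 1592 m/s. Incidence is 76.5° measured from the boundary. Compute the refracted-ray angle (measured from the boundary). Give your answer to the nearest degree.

37°

Convert to the normal: θ₁ = 90° − 76.5° = 13.5°.
Snell's law: sin θ₂ = (V₂/V₁)·sin θ₁ = (1592/464)·sin 13.5° = 0.8010.
θ₂ = sin⁻¹(0.8010) = 53.22° (from vertical).
From the interface: 90° − 53.22° = 36.78°.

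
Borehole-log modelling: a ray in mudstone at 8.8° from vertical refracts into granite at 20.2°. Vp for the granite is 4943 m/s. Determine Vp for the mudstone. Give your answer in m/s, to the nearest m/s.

Snell's law: sin 8.8°/V₁ = sin 20.2°/V₂.
V₁ = V₂·sin 8.8°/sin 20.2° = 4943 × 0.4431 = 2190.02 m/s.

2190 m/s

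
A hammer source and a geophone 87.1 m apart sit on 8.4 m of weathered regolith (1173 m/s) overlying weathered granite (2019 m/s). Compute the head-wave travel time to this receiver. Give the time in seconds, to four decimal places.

0.0548 s

θ_c = arcsin(V₁/V₂) = arcsin(1173/2019) = 35.52°, cos θ_c = 0.8139.
Intercept time tᵢ = 2h cos θ_c / V₁ = 2·8.4·0.8139/1173 = 0.01166 s.
t = x/V₂ + tᵢ = 87.1/2019 + 0.01166 = 0.05480 s.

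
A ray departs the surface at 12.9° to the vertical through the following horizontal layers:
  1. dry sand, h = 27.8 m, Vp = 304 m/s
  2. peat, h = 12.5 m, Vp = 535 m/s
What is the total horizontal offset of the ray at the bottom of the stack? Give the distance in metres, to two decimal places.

11.71 m

Ray parameter p = sin 12.9° / 304 m/s = 7.3438e-04 s/m.
Layer 1: θ = 12.90°; offset = 27.8·tan 12.90° = 6.3670 m.
Layer 2: sin θ = p·535 = 0.3929 → θ = 23.13°; offset = 12.5·tan 23.13° = 5.3406 m.
Total horizontal offset = 11.7076 m.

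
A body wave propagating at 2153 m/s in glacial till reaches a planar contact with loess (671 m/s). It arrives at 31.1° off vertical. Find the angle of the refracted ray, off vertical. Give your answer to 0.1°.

9.3°

sin θ₁/V₁ = sin θ₂/V₂ ⇒ sin θ₂ = 671·sin 31.1°/2153 = 671·0.5165/2153 = 0.1610.
θ₂ = sin⁻¹(0.1610) = 9.26° (from vertical).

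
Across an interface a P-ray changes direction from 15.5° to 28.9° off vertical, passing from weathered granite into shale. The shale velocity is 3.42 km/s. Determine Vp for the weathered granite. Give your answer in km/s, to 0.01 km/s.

Snell's law: sin 15.5°/V₁ = sin 28.9°/V₂.
V₁ = V₂·sin 15.5°/sin 28.9° = 3.42 × 0.5530 = 1.89 km/s.

1.89 km/s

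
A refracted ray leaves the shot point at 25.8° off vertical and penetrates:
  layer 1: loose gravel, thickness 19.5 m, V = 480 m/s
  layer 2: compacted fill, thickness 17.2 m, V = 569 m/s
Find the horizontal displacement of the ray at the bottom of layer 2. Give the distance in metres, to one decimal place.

Ray parameter p = sin 25.8° / 480 m/s = 9.0673e-04 s/m.
Layer 1: θ = 25.80°; offset = 19.5·tan 25.80° = 9.427 m.
Layer 2: sin θ = p·569 = 0.5159 → θ = 31.06°; offset = 17.2·tan 31.06° = 10.359 m.
Total horizontal offset = 19.786 m.

19.8 m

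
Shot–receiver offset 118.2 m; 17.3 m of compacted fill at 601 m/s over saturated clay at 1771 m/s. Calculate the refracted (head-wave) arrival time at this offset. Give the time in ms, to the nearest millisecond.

t = x/V₂ + 2h·√(V₂²−V₁²)/(V₁V₂).
√(V₂²−V₁²) = √(1771²−601²) = 1665.9 m/s; delay term = 2·17.3·1665.9/(601·1771) = 0.05415 s.
t = 118.2/1771 + 0.05415 = 0.12090 s.

121 ms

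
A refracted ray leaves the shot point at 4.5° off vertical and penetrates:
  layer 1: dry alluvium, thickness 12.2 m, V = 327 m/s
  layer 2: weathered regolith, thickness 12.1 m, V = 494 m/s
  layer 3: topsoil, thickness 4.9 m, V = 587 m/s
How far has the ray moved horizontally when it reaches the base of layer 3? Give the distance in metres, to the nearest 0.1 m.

3.1 m

p = sin θ₁/V₁ = sin 4.5°/327 = 2.3994e-04 s/m is conserved through the stack.
Layer 1: θ = 4.50°; offset = 12.2·tan 4.50° = 0.960 m.
Layer 2: sin θ = p·494 = 0.1185 → θ = 6.81°; offset = 12.1·tan 6.81° = 1.444 m.
Layer 3: sin θ = p·587 = 0.1408 → θ = 8.10°; offset = 4.9·tan 8.10° = 0.697 m.
Σ offsets = 3.102 m.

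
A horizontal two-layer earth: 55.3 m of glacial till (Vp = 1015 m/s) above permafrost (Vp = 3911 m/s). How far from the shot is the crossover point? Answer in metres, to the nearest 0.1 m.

x_cross = 2h·√((V₂+V₁)/(V₂−V₁)).
(V₂+V₁)/(V₂−V₁) = (3911+1015)/(3911−1015) = 1.7010; √ = 1.3042.
x_cross = 2·55.3·1.3042 = 144.25 m.

144.2 m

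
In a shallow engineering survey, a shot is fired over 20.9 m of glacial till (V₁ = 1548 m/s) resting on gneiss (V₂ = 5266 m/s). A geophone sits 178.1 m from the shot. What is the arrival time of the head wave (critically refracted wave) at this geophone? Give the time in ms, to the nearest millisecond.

t = x/V₂ + 2h·√(V₂²−V₁²)/(V₁V₂).
√(V₂²−V₁²) = √(5266²−1548²) = 5033.3 m/s; delay term = 2·20.9·5033.3/(1548·5266) = 0.02581 s.
t = 178.1/5266 + 0.02581 = 0.05963 s.

60 ms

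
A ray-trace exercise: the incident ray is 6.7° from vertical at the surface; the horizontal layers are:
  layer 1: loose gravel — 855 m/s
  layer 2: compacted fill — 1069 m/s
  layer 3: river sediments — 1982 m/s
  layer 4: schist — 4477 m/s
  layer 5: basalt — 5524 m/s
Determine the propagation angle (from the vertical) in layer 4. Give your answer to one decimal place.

37.7°

Ray parameter p = sin 6.7° / 855 = 1.3646e-04 s/m.
sin θ_4 = p·V_4 = 1.3646e-04 × 4477 = 0.6109.
θ_4 = 37.66° from the vertical.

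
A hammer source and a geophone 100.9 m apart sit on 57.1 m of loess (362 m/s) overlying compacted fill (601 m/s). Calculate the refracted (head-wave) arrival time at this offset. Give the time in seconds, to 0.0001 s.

θ_c = arcsin(V₁/V₂) = arcsin(362/601) = 37.04°, cos θ_c = 0.7982.
Intercept time tᵢ = 2h cos θ_c / V₁ = 2·57.1·0.7982/362 = 0.25182 s.
t = x/V₂ + tᵢ = 100.9/601 + 0.25182 = 0.41971 s.

0.4197 s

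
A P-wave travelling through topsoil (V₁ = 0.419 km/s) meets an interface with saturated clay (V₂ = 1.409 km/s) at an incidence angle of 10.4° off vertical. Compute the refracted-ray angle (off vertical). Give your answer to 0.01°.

Snell's law: sin θ₂ = (V₂/V₁)·sin θ₁ = (1.409/0.419)·sin 10.4° = 0.6070.
θ₂ = sin⁻¹(0.6070) = 37.38° (from vertical).

37.38°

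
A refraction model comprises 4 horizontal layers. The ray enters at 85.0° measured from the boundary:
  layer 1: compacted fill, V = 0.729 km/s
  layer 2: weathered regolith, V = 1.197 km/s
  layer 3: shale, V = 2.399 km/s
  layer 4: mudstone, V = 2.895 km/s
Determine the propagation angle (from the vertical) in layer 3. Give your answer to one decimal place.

16.7°

From the normal: θ₁ = 90° − 85.0° = 5.0°.
Ray parameter p = sin 5.0° / 0.729 = 1.1956e-01 s/km.
sin θ_3 = p·V_3 = 1.1956e-01 × 2.399 = 0.2868.
θ_3 = arcsin 0.2868 = 16.67°.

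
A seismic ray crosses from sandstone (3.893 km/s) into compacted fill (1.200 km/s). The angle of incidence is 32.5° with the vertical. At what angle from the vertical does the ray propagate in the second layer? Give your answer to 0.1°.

Snell's law: sin θ₂ = (V₂/V₁)·sin θ₁ = (1.200/3.893)·sin 32.5° = 0.1656.
θ₂ = sin⁻¹(0.1656) = 9.53° (from vertical).

9.5°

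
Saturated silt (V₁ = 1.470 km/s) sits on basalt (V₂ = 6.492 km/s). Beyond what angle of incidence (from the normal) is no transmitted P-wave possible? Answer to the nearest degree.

13°

Critical incidence: sin θ_c = V₁/V₂ = 1.470/6.492 = 0.2264.
θ_c = arcsin 0.2264 = 13.09°.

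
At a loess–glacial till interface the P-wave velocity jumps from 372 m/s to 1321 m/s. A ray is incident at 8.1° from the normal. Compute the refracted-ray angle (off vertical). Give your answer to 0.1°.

Snell's law: sin θ₂ = (V₂/V₁)·sin θ₁ = (1321/372)·sin 8.1° = 0.5004.
θ₂ = sin⁻¹(0.5004) = 30.02° (from vertical).

30.0°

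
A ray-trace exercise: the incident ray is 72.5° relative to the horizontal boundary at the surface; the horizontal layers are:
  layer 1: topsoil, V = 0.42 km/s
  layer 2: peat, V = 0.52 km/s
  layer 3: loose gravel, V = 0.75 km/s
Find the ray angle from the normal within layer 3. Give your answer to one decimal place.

From the normal: θ₁ = 90° − 72.5° = 17.5°.
Snell's law across each interface conserves sin θ / V, so sin θ_3 = V_3·sin θ₁/V₁.
sin θ_3 = 0.75 × sin 17.5° / 0.42 = 0.5370.
θ_3 = arcsin 0.5370 = 32.48°.

32.5°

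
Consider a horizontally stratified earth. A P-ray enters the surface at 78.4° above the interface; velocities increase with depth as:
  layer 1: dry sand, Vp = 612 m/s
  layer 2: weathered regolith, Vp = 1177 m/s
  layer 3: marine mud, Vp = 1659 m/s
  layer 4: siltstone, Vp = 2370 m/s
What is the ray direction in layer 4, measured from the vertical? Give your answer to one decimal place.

From the normal: θ₁ = 90° − 78.4° = 11.6°.
Snell's law across each interface conserves sin θ / V, so sin θ_4 = V_4·sin θ₁/V₁.
sin θ_4 = 2370 × sin 11.6° / 612 = 0.7787.
θ_4 = 51.14° from the vertical.

51.1°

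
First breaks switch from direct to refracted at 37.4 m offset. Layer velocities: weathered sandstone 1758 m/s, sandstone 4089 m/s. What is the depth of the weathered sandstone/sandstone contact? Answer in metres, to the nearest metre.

12 m

h = (x_cross/2)·√((V₂−V₁)/(V₂+V₁)).
(V₂−V₁)/(V₂+V₁) = (4089−1758)/(4089+1758) = 0.3987; √ = 0.6314.
h = (37.4/2)·0.6314 = 11.81 m.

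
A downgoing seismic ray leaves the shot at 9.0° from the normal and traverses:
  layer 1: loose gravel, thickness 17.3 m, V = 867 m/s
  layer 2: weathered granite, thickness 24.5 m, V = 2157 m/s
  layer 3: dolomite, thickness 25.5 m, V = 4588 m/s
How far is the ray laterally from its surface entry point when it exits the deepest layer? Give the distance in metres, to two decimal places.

50.72 m

Ray parameter p = sin 9.0° / 867 m/s = 1.8043e-04 s/m.
Layer 1: θ = 9.00°; offset = 17.3·tan 9.00° = 2.7401 m.
Layer 2: sin θ = p·2157 = 0.3892 → θ = 22.90°; offset = 24.5·tan 22.90° = 10.3513 m.
Layer 3: sin θ = p·4588 = 0.8278 → θ = 55.88°; offset = 25.5·tan 55.88° = 37.6288 m.
Summing the layer offsets gives 50.7202 m.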